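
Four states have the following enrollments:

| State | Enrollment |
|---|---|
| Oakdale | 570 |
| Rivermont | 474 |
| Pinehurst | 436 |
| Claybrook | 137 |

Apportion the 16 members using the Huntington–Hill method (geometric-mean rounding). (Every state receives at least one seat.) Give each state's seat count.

Oakdale: 6; Rivermont: 5; Pinehurst: 4; Claybrook: 1

With divisor 101: modified quotas Oakdale 5.644, Rivermont 4.693, Pinehurst 4.317, Claybrook 1.356.
Geometric-mean thresholds: Oakdale √(5·6)=5.477, Rivermont √(4·5)=4.472, Pinehurst √(4·5)=4.472, Claybrook √(1·2)=1.414.
Each quota rounded against its threshold gives Oakdale 6, Rivermont 5, Pinehurst 4, Claybrook 1 (total 16).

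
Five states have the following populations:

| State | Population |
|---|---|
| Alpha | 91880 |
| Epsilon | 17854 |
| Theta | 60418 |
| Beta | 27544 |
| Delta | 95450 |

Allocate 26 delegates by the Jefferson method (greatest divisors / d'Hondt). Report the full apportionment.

Alpha 9, Epsilon 1, Theta 5, Beta 2, Delta 9

Standard divisor 293146/26 ≈ 11274.846; standard quotas: Alpha 8.149, Epsilon 1.584, Theta 5.359, Beta 2.443, Delta 8.466.
Rounding down gives 8, 1, 5, 2, 8 = 24 seats, so the divisor must be adjusted.
With modified divisor 10140: modified quotas Alpha 9.061, Epsilon 1.761, Theta 5.958, Beta 2.716, Delta 9.413.
Rounding down: Alpha 9, Epsilon 1, Theta 5, Beta 2, Delta 9 (total 26).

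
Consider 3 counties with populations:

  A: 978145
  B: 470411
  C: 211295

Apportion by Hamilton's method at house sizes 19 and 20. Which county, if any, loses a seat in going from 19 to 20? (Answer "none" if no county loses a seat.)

C

At 19 seats: A 11, B 5, C 3.
At 20 seats: A 12, B 6, C 2.
C drops from 3 to 2.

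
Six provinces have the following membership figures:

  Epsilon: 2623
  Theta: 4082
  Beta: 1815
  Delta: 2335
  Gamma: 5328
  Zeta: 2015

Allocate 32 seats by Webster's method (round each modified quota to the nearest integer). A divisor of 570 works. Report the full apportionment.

Epsilon: 5, Theta: 7, Beta: 3, Delta: 4, Gamma: 9, Zeta: 4

With modified divisor 570: modified quotas Epsilon 4.602, Theta 7.161, Beta 3.184, Delta 4.096, Gamma 9.347, Zeta 3.535.
Rounding to the nearest integer: Epsilon 5, Theta 7, Beta 3, Delta 4, Gamma 9, Zeta 4 (total 32).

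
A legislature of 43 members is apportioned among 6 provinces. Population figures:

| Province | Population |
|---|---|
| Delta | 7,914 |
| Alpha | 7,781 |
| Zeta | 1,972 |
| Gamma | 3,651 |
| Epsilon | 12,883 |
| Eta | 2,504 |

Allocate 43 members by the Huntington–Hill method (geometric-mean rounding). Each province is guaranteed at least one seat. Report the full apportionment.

Delta: 10, Alpha: 9, Zeta: 2, Gamma: 4, Epsilon: 15, Eta: 3

With divisor 833: modified quotas Delta 9.501, Alpha 9.341, Zeta 2.367, Gamma 4.383, Epsilon 15.466, Eta 3.006.
Geometric-mean thresholds: Delta √(9·10)=9.487, Alpha √(9·10)=9.487, Zeta √(2·3)=2.449, Gamma √(4·5)=4.472, Epsilon √(15·16)=15.492, Eta √(3·4)=3.464.
Each quota rounded against its threshold gives Delta 10, Alpha 9, Zeta 2, Gamma 4, Epsilon 15, Eta 3 (total 43).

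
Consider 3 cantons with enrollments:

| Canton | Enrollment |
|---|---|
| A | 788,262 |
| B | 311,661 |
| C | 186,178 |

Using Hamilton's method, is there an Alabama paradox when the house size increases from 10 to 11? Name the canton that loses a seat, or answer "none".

C

At 10 seats: A 6, B 2, C 2.
At 11 seats: A 7, B 3, C 1.
C drops from 2 to 1.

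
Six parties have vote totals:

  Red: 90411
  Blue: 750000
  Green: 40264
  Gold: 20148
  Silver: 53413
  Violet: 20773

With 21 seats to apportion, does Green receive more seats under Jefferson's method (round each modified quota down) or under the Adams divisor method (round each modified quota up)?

Adams

Jefferson: Red 2, Blue 18, Green 0, Gold 0, Silver 1, Violet 0.
Adams: Red 2, Blue 15, Green 1, Gold 1, Silver 1, Violet 1.
Green gets 0 under Jefferson and 1 under Adams.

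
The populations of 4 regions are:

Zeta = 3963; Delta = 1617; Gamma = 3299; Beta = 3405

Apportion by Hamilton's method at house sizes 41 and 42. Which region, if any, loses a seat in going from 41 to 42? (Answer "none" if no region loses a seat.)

Delta

At 41 seats: Zeta 13, Delta 6, Gamma 11, Beta 11.
At 42 seats: Zeta 14, Delta 5, Gamma 11, Beta 12.
Delta drops from 6 to 5.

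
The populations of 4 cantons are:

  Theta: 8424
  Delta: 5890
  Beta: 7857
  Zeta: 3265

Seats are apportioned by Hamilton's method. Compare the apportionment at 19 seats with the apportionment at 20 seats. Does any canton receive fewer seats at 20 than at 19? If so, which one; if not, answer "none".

At 19 seats: Theta 6, Delta 4, Beta 6, Zeta 3.
At 20 seats: Theta 7, Delta 5, Beta 6, Zeta 2.
Zeta drops from 3 to 2.

Zeta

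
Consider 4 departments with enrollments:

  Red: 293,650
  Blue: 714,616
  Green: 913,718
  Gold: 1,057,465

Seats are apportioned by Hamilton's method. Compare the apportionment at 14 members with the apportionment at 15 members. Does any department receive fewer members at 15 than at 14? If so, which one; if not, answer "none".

Red

At 14 seats: Red 2, Blue 3, Green 4, Gold 5.
At 15 seats: Red 1, Blue 4, Green 5, Gold 5.
Red drops from 2 to 1.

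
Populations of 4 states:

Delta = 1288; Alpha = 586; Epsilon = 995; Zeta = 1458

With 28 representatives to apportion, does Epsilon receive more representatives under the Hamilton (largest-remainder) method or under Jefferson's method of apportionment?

Hamilton: Delta 8, Alpha 4, Epsilon 7, Zeta 9.
Jefferson: Delta 8, Alpha 4, Epsilon 6, Zeta 10.
Epsilon gets 7 under Hamilton and 6 under Jefferson.

Hamilton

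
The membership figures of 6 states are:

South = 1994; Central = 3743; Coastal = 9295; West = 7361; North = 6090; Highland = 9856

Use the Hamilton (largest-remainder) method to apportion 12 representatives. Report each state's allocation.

Total 38339; standard divisor 38339/12 ≈ 3194.917.
Standard quotas: South 0.6241, Central 1.1715, Coastal 2.9093, West 2.3040, North 1.9062, Highland 3.0849.
Lower quotas: South 0, Central 1, Coastal 2, West 2, North 1, Highland 3 (sum 9, leaving 3 seats).
Remainders in descending order: Coastal 0.9093, North 0.9062, South 0.6241, West 0.3040, Central 0.1715, Highland 0.0849.
Largest remainders: Coastal, North, South receive the extra seats.

South 1, Central 1, Coastal 3, West 2, North 2, Highland 3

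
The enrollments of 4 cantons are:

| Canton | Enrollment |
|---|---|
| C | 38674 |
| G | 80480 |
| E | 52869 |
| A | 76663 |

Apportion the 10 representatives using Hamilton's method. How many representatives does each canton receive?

C=2, G=3, E=2, A=3

Total 248686; standard divisor 248686/10 ≈ 24868.6.
Standard quotas: C 1.5551, G 3.2362, E 2.1259, A 3.0827.
Lower quotas: C 1, G 3, E 2, A 3 (sum 9, leaving 1 seat).
Remainders in descending order: C 0.5551, G 0.2362, E 0.1259, A 0.0827.
The surplus seat goes to C.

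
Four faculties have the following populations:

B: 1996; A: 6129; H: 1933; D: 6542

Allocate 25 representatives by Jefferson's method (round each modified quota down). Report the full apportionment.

Standard divisor 16600/25 ≈ 664; standard quotas: B 3.006, A 9.230, H 2.911, D 9.852.
Rounding down gives 3, 9, 2, 9 = 23 seats, so the divisor must be adjusted.
With modified divisor 630: modified quotas B 3.168, A 9.729, H 3.068, D 10.384.
Rounding down: B 3, A 9, H 3, D 10 (total 25).

B 3, A 9, H 3, D 10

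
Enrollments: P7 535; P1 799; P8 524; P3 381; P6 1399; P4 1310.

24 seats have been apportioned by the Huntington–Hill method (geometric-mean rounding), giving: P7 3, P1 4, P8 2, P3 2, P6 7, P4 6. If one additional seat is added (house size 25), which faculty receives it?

Priority for the next seat is population ÷ (√(s·(s+1))).
Priorities: P7 154.441, P1 178.662, P8 213.922, P3 155.543, P6 186.949, P4 202.137.
Highest priority: P8.

P8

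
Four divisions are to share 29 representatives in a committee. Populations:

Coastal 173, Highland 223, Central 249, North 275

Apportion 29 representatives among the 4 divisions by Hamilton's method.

Standard divisor: 920 ÷ 29 ≈ 31.724.
Standard quotas: Coastal 5.453, Highland 7.029, Central 7.849, North 8.668.
Lower quotas: Coastal 5, Highland 7, Central 7, North 8 (sum 27, leaving 2 seats).
Remainders in descending order: Central 0.849, North 0.668, Coastal 0.453, Highland 0.029.
The surplus seats go to Central, North.

Coastal 5, Highland 7, Central 8, North 9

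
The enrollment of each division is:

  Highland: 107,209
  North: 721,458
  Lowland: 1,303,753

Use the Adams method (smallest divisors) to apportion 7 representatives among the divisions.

Standard divisor 2132420/7 ≈ 304631.429; standard quotas: Highland 0.352, North 2.368, Lowland 4.280.
Rounding up gives 1, 3, 5 = 9 seats, so the divisor must be adjusted.
With modified divisor 397700: modified quotas Highland 0.270, North 1.814, Lowland 3.278.
Rounding up: Highland 1, North 2, Lowland 4 (total 7).

Highland 1; North 2; Lowland 4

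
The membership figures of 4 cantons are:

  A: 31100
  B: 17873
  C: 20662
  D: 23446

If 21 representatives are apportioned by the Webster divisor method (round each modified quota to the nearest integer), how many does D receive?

Standard divisor 93081/21 ≈ 4432.429; standard quotas: A 7.016, B 4.032, C 4.662, D 5.290.
Rounding to the nearest integer gives A 7, B 4, C 5, D 5 — total 21, matching the house size, so no adjustment is needed.
D receives 5.

5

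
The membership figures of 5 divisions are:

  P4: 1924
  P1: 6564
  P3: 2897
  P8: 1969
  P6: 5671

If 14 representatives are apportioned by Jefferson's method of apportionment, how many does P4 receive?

Standard divisor 19025/14 ≈ 1358.929; standard quotas: P4 1.416, P1 4.830, P3 2.132, P8 1.449, P6 4.173.
Rounding down gives 1, 4, 2, 1, 4 = 12 seats, so the divisor must be adjusted.
With modified divisor 1100: modified quotas P4 1.749, P1 5.967, P3 2.634, P8 1.790, P6 5.155.
Rounding down: P4 1, P1 5, P3 2, P8 1, P6 5 (total 14).
P4 receives 1.

1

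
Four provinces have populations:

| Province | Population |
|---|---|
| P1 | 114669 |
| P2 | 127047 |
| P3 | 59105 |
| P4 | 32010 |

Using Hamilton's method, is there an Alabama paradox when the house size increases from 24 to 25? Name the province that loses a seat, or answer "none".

P4

At 24 seats: P1 8, P2 9, P3 4, P4 3.
At 25 seats: P1 9, P2 10, P3 4, P4 2.
P4 drops from 3 to 2.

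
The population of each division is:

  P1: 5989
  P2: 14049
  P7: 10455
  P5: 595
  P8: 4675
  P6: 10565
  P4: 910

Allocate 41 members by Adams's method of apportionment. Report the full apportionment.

P1 5; P2 12; P7 9; P5 1; P8 4; P6 9; P4 1

Standard divisor 47238/41 ≈ 1152.146; standard quotas: P1 5.198, P2 12.194, P7 9.074, P5 0.516, P8 4.058, P6 9.170, P4 0.790.
Rounding up gives 6, 13, 10, 1, 5, 10, 1 = 46 seats, so the divisor must be adjusted.
With modified divisor 1240: modified quotas P1 4.830, P2 11.330, P7 8.431, P5 0.480, P8 3.770, P6 8.520, P4 0.734.
Rounding up: P1 5, P2 12, P7 9, P5 1, P8 4, P6 9, P4 1 (total 41).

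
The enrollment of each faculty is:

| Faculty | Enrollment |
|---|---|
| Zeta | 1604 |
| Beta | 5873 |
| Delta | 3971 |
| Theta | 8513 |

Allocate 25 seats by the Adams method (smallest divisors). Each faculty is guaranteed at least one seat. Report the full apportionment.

Standard divisor 19961/25 ≈ 798.44; standard quotas: Zeta 2.009, Beta 7.356, Delta 4.973, Theta 10.662.
Rounding up gives 3, 8, 5, 11 = 27 seats, so the divisor must be adjusted.
With modified divisor 845: modified quotas Zeta 1.898, Beta 6.950, Delta 4.699, Theta 10.075.
Rounding up: Zeta 2, Beta 7, Delta 5, Theta 11 (total 25).

Zeta=2, Beta=7, Delta=5, Theta=11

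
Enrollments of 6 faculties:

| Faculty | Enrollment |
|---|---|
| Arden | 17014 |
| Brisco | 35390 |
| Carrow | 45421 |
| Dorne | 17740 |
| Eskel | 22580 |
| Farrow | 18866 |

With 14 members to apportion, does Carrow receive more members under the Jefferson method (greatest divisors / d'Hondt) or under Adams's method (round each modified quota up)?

Jefferson

Jefferson: Arden 1, Brisco 3, Carrow 5, Dorne 1, Eskel 2, Farrow 2.
Adams: Arden 2, Brisco 3, Carrow 3, Dorne 2, Eskel 2, Farrow 2.
Carrow gets 5 under Jefferson and 3 under Adams.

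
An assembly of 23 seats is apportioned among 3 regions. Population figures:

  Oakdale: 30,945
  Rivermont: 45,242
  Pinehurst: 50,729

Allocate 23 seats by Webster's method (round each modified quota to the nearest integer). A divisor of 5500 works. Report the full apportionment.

Oakdale 6; Rivermont 8; Pinehurst 9

With modified divisor 5500: modified quotas Oakdale 5.626, Rivermont 8.226, Pinehurst 9.223.
Rounding to the nearest integer: Oakdale 6, Rivermont 8, Pinehurst 9 (total 23).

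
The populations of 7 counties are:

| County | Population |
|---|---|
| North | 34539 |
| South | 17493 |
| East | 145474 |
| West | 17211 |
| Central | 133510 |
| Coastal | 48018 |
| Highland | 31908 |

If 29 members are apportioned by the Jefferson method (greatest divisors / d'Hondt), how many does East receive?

10

Standard divisor 428153/29 ≈ 14763.897; standard quotas: North 2.339, South 1.185, East 9.853, West 1.166, Central 9.043, Coastal 3.252, Highland 2.161.
Rounding down gives 2, 1, 9, 1, 9, 3, 2 = 27 seats, so the divisor must be adjusted.
With modified divisor 13300: modified quotas North 2.597, South 1.315, East 10.938, West 1.294, Central 10.038, Coastal 3.610, Highland 2.399.
Rounding down: North 2, South 1, East 10, West 1, Central 10, Coastal 3, Highland 2 (total 29).
East receives 10.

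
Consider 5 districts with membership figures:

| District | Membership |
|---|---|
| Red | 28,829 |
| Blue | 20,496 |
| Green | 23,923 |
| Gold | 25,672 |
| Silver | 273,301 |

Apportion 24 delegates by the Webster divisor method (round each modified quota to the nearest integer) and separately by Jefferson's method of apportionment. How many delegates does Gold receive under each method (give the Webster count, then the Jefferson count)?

Webster: Red 2, Blue 1, Green 2, Gold 2, Silver 17.
Jefferson: Red 2, Blue 1, Green 1, Gold 1, Silver 19.
Gold gets 2 under Webster and 1 under Jefferson.

2 and 1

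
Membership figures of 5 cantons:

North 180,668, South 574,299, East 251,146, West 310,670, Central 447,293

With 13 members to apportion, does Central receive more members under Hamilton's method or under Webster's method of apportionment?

Hamilton: North 2, South 4, East 2, West 2, Central 3.
Webster: North 1, South 4, East 2, West 2, Central 4.
Central gets 3 under Hamilton and 4 under Webster.

Webster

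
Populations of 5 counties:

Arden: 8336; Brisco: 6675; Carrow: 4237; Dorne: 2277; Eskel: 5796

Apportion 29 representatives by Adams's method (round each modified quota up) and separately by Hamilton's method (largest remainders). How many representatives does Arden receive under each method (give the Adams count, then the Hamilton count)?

8 and 9

Adams: Arden 8, Brisco 7, Carrow 5, Dorne 3, Eskel 6.
Hamilton: Arden 9, Brisco 7, Carrow 5, Dorne 2, Eskel 6.
Arden gets 8 under Adams and 9 under Hamilton.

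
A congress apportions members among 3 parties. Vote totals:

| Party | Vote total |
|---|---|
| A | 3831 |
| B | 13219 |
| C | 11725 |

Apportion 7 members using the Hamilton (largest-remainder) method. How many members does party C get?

3

Standard divisor: 28775 ÷ 7 ≈ 4110.714.
Standard quotas: A 0.9320, B 3.2157, C 2.8523.
Lower quotas: A 0, B 3, C 2 (sum 5, leaving 2 seats).
Remainders in descending order: A 0.9320, C 0.8523, B 0.2157.
The surplus seats go to A, C.
C receives 3.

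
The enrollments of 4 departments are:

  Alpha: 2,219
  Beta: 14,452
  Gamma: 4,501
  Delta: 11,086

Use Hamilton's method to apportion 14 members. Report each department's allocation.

The standard divisor is 32258/14 ≈ 2304.143.
Standard quotas: Alpha 0.9630, Beta 6.2722, Gamma 1.9534, Delta 4.8113.
Lower quotas: Alpha 0, Beta 6, Gamma 1, Delta 4 (sum 11, leaving 3 seats).
Remainders in descending order: Alpha 0.9630, Gamma 0.9534, Delta 0.8113, Beta 0.2722.
Largest remainders: Alpha, Gamma, Delta receive the extra seats.

Alpha 1, Beta 6, Gamma 2, Delta 5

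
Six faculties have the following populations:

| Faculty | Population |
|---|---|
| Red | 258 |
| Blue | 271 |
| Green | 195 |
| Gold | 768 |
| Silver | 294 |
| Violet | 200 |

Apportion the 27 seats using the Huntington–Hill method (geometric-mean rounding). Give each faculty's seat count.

With divisor 76: modified quotas Red 3.395, Blue 3.566, Green 2.566, Gold 10.105, Silver 3.868, Violet 2.632.
Geometric-mean thresholds: Red √(3·4)=3.464, Blue √(3·4)=3.464, Green √(2·3)=2.449, Gold √(10·11)=10.488, Silver √(3·4)=3.464, Violet √(2·3)=2.449.
Each quota rounded against its threshold gives Red 3, Blue 4, Green 3, Gold 10, Silver 4, Violet 3 (total 27).

Red: 3, Blue: 4, Green: 3, Gold: 10, Silver: 4, Violet: 3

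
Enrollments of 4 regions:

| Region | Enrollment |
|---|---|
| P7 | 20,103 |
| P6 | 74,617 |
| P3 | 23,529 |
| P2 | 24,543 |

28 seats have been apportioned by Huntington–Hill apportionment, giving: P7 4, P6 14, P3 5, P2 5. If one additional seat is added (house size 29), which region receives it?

Priority for the next seat is population ÷ (√(s·(s+1))).
Priorities: P7 4495.167, P6 5149.062, P3 4295.788, P2 4480.918.
Highest priority: P6.

P6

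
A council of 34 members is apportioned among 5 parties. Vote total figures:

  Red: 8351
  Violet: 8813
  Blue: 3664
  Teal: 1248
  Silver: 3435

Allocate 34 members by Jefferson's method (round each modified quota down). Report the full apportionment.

Red=12; Violet=12; Blue=5; Teal=1; Silver=4

Standard divisor 25511/34 ≈ 750.324; standard quotas: Red 11.130, Violet 11.746, Blue 4.883, Teal 1.663, Silver 4.578.
Rounding down gives 11, 11, 4, 1, 4 = 31 seats, so the divisor must be adjusted.
With modified divisor 690: modified quotas Red 12.103, Violet 12.772, Blue 5.310, Teal 1.809, Silver 4.978.
Rounding down: Red 12, Violet 12, Blue 5, Teal 1, Silver 4 (total 34).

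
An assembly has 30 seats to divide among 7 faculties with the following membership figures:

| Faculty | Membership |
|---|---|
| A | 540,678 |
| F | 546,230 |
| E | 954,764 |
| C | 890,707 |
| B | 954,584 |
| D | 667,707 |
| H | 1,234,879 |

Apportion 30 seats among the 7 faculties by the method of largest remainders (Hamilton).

A 3, F 3, E 5, C 5, B 5, D 3, H 6

Standard divisor: 5789549 ÷ 30 ≈ 192984.967.
Standard quotas: A 2.8017, F 2.8304, E 4.9473, C 4.6154, B 4.9464, D 3.4599, H 6.3988.
Lower quotas: A 2, F 2, E 4, C 4, B 4, D 3, H 6 (sum 25, leaving 5 seats).
Remainders in descending order: E 0.9473, B 0.9464, F 0.8304, A 0.8017, C 0.6154, D 0.4599, H 0.3988.
Largest remainders: E, B, F, A, C receive the extra seats.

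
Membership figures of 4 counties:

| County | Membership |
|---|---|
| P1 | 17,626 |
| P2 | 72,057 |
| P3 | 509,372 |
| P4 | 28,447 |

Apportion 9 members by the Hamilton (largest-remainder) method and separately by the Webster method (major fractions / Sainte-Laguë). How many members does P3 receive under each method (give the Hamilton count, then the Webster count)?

7 and 8

Hamilton: P1 0, P2 1, P3 7, P4 1.
Webster: P1 0, P2 1, P3 8, P4 0.
P3 gets 7 under Hamilton and 8 under Webster.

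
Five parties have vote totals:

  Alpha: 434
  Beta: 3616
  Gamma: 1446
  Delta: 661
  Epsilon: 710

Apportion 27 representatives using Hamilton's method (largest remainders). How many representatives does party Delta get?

Total 6867; standard divisor 6867/27 ≈ 254.333.
Standard quotas: Alpha 1.706, Beta 14.218, Gamma 5.685, Delta 2.599, Epsilon 2.792.
Lower quotas: Alpha 1, Beta 14, Gamma 5, Delta 2, Epsilon 2 (sum 24, leaving 3 seats).
Remainders in descending order: Epsilon 0.792, Alpha 0.706, Gamma 0.685, Delta 0.599, Beta 0.218.
Largest remainders: Epsilon, Alpha, Gamma receive the extra seats.
Delta receives 2.

2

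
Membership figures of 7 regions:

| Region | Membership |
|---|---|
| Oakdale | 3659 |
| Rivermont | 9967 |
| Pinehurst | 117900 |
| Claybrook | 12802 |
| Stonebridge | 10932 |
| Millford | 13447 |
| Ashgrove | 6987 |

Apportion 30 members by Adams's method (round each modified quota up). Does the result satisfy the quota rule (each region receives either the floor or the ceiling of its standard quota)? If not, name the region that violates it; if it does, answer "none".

Standard quotas: Oakdale 0.625, Rivermont 1.702, Pinehurst 20.132, Claybrook 2.186, Stonebridge 1.867, Millford 2.296, Ashgrove 1.193.
Adams allocation: Oakdale 1, Rivermont 2, Pinehurst 18, Claybrook 2, Stonebridge 2, Millford 3, Ashgrove 2.
Pinehurst has quota 20.132 (lower 20, upper 21) but receives 18 — outside the quota interval.

Pinehurst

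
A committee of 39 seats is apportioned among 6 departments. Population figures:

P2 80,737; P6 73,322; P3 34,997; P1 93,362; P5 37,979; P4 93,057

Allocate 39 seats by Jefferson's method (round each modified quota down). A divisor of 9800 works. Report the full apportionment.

With modified divisor 9800: modified quotas P2 8.238, P6 7.482, P3 3.571, P1 9.527, P5 3.875, P4 9.496.
Rounding down: P2 8, P6 7, P3 3, P1 9, P5 3, P4 9 (total 39).

P2=8, P6=7, P3=3, P1=9, P5=3, P4=9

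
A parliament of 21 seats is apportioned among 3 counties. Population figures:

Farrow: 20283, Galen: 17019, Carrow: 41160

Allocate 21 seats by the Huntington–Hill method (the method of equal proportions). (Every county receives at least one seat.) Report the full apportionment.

With divisor 3754: modified quotas Farrow 5.403, Galen 4.534, Carrow 10.964.
Geometric-mean thresholds: Farrow √(5·6)=5.477, Galen √(4·5)=4.472, Carrow √(10·11)=10.488.
Each quota rounded against its threshold gives Farrow 5, Galen 5, Carrow 11 (total 21).

Farrow 5; Galen 5; Carrow 11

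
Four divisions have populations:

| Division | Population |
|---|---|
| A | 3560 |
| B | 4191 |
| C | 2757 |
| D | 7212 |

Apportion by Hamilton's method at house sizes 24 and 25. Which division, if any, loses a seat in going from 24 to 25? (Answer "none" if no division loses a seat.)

At 24 seats: A 5, B 5, C 4, D 10.
At 25 seats: A 5, B 6, C 4, D 10.
No division's allocation decreased.

none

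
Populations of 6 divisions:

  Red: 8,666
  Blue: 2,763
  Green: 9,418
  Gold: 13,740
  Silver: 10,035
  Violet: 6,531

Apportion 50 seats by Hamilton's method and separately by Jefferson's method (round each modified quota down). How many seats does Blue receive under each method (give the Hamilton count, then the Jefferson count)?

3 and 2

Hamilton: Red 9, Blue 3, Green 9, Gold 13, Silver 10, Violet 6.
Jefferson: Red 9, Blue 2, Green 9, Gold 14, Silver 10, Violet 6.
Blue gets 3 under Hamilton and 2 under Jefferson.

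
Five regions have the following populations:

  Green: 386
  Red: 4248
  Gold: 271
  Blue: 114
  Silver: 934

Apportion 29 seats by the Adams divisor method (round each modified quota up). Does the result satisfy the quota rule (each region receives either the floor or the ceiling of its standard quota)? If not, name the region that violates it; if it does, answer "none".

Standard quotas: Green 1.880, Red 20.694, Gold 1.320, Blue 0.555, Silver 4.550.
Adams allocation: Green 2, Red 19, Gold 2, Blue 1, Silver 5.
Red has quota 20.694 (lower 20, upper 21) but receives 19 — outside the quota interval.

Red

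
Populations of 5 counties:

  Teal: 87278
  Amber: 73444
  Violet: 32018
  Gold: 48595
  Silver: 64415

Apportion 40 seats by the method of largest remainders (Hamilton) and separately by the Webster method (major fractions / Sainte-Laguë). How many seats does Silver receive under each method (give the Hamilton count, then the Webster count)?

Hamilton: Teal 11, Amber 10, Violet 4, Gold 6, Silver 9.
Webster: Teal 12, Amber 10, Violet 4, Gold 6, Silver 8.
Silver gets 9 under Hamilton and 8 under Webster.

9 and 8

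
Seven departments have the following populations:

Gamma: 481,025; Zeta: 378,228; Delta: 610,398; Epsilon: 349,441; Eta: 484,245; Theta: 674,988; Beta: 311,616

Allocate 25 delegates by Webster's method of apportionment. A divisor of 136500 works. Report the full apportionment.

Gamma 4, Zeta 3, Delta 4, Epsilon 3, Eta 4, Theta 5, Beta 2

With modified divisor 136500: modified quotas Gamma 3.524, Zeta 2.771, Delta 4.472, Epsilon 2.560, Eta 3.548, Theta 4.945, Beta 2.283.
Rounding to the nearest integer: Gamma 4, Zeta 3, Delta 4, Epsilon 3, Eta 4, Theta 5, Beta 2 (total 25).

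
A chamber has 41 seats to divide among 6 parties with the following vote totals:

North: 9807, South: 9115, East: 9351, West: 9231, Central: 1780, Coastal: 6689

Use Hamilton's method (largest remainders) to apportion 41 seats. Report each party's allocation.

North 9, South 8, East 8, West 8, Central 2, Coastal 6

Standard divisor: 45973 ÷ 41 ≈ 1121.293.
Standard quotas: North 8.7462, South 8.1290, East 8.3395, West 8.2325, Central 1.5875, Coastal 5.9654.
Lower quotas: North 8, South 8, East 8, West 8, Central 1, Coastal 5 (sum 38, leaving 3 seats).
Remainders in descending order: Coastal 0.9654, North 0.7462, Central 0.5875, East 0.3395, West 0.2325, South 0.1290.
The surplus seats go to Coastal, North, Central.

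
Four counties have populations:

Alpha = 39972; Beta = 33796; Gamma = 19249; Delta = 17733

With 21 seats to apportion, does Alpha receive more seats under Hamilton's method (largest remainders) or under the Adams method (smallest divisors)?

Hamilton

Hamilton: Alpha 8, Beta 6, Gamma 4, Delta 3.
Adams: Alpha 7, Beta 6, Gamma 4, Delta 4.
Alpha gets 8 under Hamilton and 7 under Adams.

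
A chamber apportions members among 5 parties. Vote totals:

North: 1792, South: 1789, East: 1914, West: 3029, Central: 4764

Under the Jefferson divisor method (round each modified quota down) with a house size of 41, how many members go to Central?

15

Standard divisor 13288/41 ≈ 324.098; standard quotas: North 5.529, South 5.520, East 5.906, West 9.346, Central 14.699.
Rounding down gives 5, 5, 5, 9, 14 = 38 seats, so the divisor must be adjusted.
With modified divisor 300: modified quotas North 5.973, South 5.963, East 6.380, West 10.097, Central 15.880.
Rounding down: North 5, South 5, East 6, West 10, Central 15 (total 41).
Central receives 15.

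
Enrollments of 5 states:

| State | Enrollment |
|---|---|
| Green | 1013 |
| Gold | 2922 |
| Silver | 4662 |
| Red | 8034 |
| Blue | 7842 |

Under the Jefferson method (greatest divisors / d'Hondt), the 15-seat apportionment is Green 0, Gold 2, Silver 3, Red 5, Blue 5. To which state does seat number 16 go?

Priority for the next seat is population ÷ (current seats + 1).
Priorities: Green 1013.000, Gold 974.000, Silver 1165.500, Red 1339.000, Blue 1307.000.
Highest priority: Red.

Red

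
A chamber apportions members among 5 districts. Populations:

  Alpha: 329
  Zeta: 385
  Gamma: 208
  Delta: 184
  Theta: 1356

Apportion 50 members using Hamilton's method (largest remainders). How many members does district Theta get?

Total 2462; standard divisor 2462/50 ≈ 49.24.
Standard quotas: Alpha 6.682, Zeta 7.819, Gamma 4.224, Delta 3.737, Theta 27.539.
Lower quotas: Alpha 6, Zeta 7, Gamma 4, Delta 3, Theta 27 (sum 47, leaving 3 seats).
Remainders in descending order: Zeta 0.819, Delta 0.737, Alpha 0.682, Theta 0.539, Gamma 0.224.
The surplus seats go to Zeta, Delta, Alpha.
Theta receives 27.

27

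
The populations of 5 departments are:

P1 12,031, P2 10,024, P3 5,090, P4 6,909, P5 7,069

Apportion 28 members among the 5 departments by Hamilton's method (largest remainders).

Total 41123; standard divisor 41123/28 ≈ 1468.679.
Standard quotas: P1 8.1917, P2 6.8252, P3 3.4657, P4 4.7042, P5 4.8132.
Lower quotas: P1 8, P2 6, P3 3, P4 4, P5 4 (sum 25, leaving 3 seats).
Remainders in descending order: P2 0.8252, P5 0.8132, P4 0.7042, P3 0.4657, P1 0.1917.
The surplus seats go to P2, P5, P4.

P1 8, P2 7, P3 3, P4 5, P5 5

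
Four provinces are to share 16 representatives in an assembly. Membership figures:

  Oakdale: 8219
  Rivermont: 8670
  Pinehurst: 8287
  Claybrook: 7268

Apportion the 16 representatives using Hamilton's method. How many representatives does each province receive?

The standard divisor is 32444/16 ≈ 2027.75.
Standard quotas: Oakdale 4.0533, Rivermont 4.2757, Pinehurst 4.0868, Claybrook 3.5843.
Lower quotas: Oakdale 4, Rivermont 4, Pinehurst 4, Claybrook 3 (sum 15, leaving 1 seat).
Remainders in descending order: Claybrook 0.5843, Rivermont 0.2757, Pinehurst 0.0868, Oakdale 0.0533.
Largest remainder: Claybrook receives the extra seat.

Oakdale: 4, Rivermont: 4, Pinehurst: 4, Claybrook: 4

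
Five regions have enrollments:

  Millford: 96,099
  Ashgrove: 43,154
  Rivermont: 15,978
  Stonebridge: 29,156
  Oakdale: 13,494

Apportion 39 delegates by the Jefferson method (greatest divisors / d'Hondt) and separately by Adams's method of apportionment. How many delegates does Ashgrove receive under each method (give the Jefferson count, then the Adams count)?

Jefferson: Millford 20, Ashgrove 8, Rivermont 3, Stonebridge 6, Oakdale 2.
Adams: Millford 18, Ashgrove 9, Rivermont 3, Stonebridge 6, Oakdale 3.
Ashgrove gets 8 under Jefferson and 9 under Adams.

8 and 9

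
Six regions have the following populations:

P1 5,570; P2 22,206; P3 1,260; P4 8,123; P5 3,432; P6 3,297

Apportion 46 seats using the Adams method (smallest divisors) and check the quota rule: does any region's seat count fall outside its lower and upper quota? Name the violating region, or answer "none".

P2

Standard quotas: P1 5.838, P2 23.275, P3 1.321, P4 8.514, P5 3.597, P6 3.456.
Adams allocation: P1 6, P2 22, P3 2, P4 8, P5 4, P6 4.
P2 has quota 23.275 (lower 23, upper 24) but receives 22 — outside the quota interval.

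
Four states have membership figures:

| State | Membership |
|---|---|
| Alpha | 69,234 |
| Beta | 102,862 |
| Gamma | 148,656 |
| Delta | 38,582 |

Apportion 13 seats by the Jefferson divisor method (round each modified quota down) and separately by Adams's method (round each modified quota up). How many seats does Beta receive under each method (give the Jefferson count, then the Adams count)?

Jefferson: Alpha 2, Beta 4, Gamma 6, Delta 1.
Adams: Alpha 3, Beta 3, Gamma 5, Delta 2.
Beta gets 4 under Jefferson and 3 under Adams.

4 and 3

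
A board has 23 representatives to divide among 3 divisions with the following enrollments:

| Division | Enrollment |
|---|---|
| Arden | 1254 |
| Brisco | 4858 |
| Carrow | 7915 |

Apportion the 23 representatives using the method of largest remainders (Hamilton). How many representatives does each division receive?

Arden 2; Brisco 8; Carrow 13

Standard divisor: 14027 ÷ 23 ≈ 609.87.
Standard quotas: Arden 2.0562, Brisco 7.9656, Carrow 12.9782.
Lower quotas: Arden 2, Brisco 7, Carrow 12 (sum 21, leaving 2 seats).
Remainders in descending order: Carrow 0.9782, Brisco 0.9656, Arden 0.0562.
The surplus seats go to Carrow, Brisco.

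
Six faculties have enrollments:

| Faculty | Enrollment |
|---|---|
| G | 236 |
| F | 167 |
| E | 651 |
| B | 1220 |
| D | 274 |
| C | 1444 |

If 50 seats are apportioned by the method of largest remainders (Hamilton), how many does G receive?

3

The standard divisor is 3992/50 ≈ 79.84.
Standard quotas: G 2.956, F 2.092, E 8.154, B 15.281, D 3.432, C 18.086.
Lower quotas: G 2, F 2, E 8, B 15, D 3, C 18 (sum 48, leaving 2 seats).
Remainders in descending order: G 0.956, D 0.432, B 0.281, E 0.154, F 0.092, C 0.086.
The surplus seats go to G, D.
G receives 3.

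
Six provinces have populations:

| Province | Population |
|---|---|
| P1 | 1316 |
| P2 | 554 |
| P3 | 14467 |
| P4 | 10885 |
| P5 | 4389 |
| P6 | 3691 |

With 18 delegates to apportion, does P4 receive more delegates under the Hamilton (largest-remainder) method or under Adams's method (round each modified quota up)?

Hamilton: P1 1, P2 0, P3 7, P4 6, P5 2, P6 2.
Adams: P1 1, P2 1, P3 7, P4 5, P5 2, P6 2.
P4 gets 6 under Hamilton and 5 under Adams.

Hamilton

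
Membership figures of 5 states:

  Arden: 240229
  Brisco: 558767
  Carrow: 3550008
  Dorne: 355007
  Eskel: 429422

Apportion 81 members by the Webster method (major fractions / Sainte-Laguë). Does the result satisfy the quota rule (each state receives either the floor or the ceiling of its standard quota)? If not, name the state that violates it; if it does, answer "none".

Standard quotas: Arden 3.791, Brisco 8.817, Carrow 56.015, Dorne 5.602, Eskel 6.776.
Webster allocation: Arden 4, Brisco 9, Carrow 55, Dorne 6, Eskel 7.
Carrow has quota 56.015 (lower 56, upper 57) but receives 55 — outside the quota interval.

Carrow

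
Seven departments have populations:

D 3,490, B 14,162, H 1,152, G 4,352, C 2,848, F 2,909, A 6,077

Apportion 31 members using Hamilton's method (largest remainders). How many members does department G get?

Total 34990; standard divisor 34990/31 ≈ 1128.71.
Standard quotas: D 3.0920, B 12.5471, H 1.0206, G 3.8557, C 2.5232, F 2.5773, A 5.3840.
Lower quotas: D 3, B 12, H 1, G 3, C 2, F 2, A 5 (sum 28, leaving 3 seats).
Remainders in descending order: G 0.8557, F 0.5773, B 0.5471, C 0.5232, A 0.3840, D 0.0920, H 0.0206.
The surplus seats go to G, F, B.
G receives 4.

4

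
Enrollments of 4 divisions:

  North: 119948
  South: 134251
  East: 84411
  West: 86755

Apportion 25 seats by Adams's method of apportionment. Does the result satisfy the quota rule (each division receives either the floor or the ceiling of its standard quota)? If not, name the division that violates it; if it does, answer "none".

Standard quotas: North 7.050, South 7.890, East 4.961, West 5.099.
Adams allocation: North 7, South 8, East 5, West 5.
Every allocation lies between the lower and upper quota.

none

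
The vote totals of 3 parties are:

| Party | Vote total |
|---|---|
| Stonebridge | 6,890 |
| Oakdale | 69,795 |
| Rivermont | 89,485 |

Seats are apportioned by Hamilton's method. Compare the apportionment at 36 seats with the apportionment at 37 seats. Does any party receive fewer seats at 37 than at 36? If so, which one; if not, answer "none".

Stonebridge

At 36 seats: Stonebridge 2, Oakdale 15, Rivermont 19.
At 37 seats: Stonebridge 1, Oakdale 16, Rivermont 20.
Stonebridge drops from 2 to 1.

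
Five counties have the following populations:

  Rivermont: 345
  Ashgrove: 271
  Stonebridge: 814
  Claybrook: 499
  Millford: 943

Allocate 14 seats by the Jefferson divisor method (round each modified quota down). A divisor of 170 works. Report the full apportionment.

With modified divisor 170: modified quotas Rivermont 2.029, Ashgrove 1.594, Stonebridge 4.788, Claybrook 2.935, Millford 5.547.
Rounding down: Rivermont 2, Ashgrove 1, Stonebridge 4, Claybrook 2, Millford 5 (total 14).

Rivermont=2; Ashgrove=1; Stonebridge=4; Claybrook=2; Millford=5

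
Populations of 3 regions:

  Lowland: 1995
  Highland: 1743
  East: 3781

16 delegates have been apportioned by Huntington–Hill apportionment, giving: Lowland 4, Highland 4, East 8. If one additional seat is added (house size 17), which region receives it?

Priority for the next seat is population ÷ (√(s·(s+1))).
Priorities: Lowland 446.096, Highland 389.747, East 445.595.
Highest priority: Lowland.

Lowland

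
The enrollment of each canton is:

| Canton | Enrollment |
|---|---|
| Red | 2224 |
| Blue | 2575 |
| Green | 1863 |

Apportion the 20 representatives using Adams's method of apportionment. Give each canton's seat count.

Red 7, Blue 7, Green 6

Standard divisor 6662/20 ≈ 333.1; standard quotas: Red 6.677, Blue 7.730, Green 5.593.
Rounding up gives 7, 8, 6 = 21 seats, so the divisor must be adjusted.
With modified divisor 369: modified quotas Red 6.027, Blue 6.978, Green 5.049.
Rounding up: Red 7, Blue 7, Green 6 (total 20).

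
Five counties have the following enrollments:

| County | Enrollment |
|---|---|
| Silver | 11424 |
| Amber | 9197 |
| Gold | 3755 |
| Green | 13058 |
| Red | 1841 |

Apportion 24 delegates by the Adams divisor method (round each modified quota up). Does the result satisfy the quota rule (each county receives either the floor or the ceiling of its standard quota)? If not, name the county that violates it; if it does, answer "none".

none

Standard quotas: Silver 6.981, Amber 5.620, Gold 2.295, Green 7.979, Red 1.125.
Adams allocation: Silver 7, Amber 5, Gold 3, Green 8, Red 1.
Every allocation lies between the lower and upper quota.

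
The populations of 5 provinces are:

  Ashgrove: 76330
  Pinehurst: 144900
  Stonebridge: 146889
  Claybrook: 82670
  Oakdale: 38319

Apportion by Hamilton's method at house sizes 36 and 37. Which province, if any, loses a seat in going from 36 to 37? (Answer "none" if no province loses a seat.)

none

At 36 seats: Ashgrove 5, Pinehurst 11, Stonebridge 11, Claybrook 6, Oakdale 3.
At 37 seats: Ashgrove 6, Pinehurst 11, Stonebridge 11, Claybrook 6, Oakdale 3.
No province's allocation decreased.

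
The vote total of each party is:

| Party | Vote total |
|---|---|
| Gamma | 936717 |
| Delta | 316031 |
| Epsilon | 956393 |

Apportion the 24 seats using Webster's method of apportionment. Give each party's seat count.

Gamma: 10, Delta: 3, Epsilon: 11

Standard divisor 2209141/24 ≈ 92047.542; standard quotas: Gamma 10.176, Delta 3.433, Epsilon 10.390.
Rounding to the nearest integer gives 10, 3, 10 = 23 seats, so the divisor must be adjusted.
With modified divisor 90847.9: modified quotas Gamma 10.311, Delta 3.479, Epsilon 10.527.
Rounding to the nearest integer: Gamma 10, Delta 3, Epsilon 11 (total 24).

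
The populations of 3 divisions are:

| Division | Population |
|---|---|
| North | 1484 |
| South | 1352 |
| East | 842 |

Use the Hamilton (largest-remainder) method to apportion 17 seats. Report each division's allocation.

North: 7; South: 6; East: 4

Total 3678; standard divisor 3678/17 ≈ 216.353.
Standard quotas: North 6.859, South 6.249, East 3.892.
Lower quotas: North 6, South 6, East 3 (sum 15, leaving 2 seats).
Remainders in descending order: East 0.892, North 0.859, South 0.249.
The surplus seats go to East, North.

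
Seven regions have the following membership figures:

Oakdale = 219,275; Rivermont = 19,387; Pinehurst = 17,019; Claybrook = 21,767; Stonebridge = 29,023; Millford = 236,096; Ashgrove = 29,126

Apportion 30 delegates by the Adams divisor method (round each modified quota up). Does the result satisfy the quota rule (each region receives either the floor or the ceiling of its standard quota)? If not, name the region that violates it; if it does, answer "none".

Millford

Standard quotas: Oakdale 11.507, Rivermont 1.017, Pinehurst 0.893, Claybrook 1.142, Stonebridge 1.523, Millford 12.389, Ashgrove 1.528.
Adams allocation: Oakdale 11, Rivermont 1, Pinehurst 1, Claybrook 2, Stonebridge 2, Millford 11, Ashgrove 2.
Millford has quota 12.389 (lower 12, upper 13) but receives 11 — outside the quota interval.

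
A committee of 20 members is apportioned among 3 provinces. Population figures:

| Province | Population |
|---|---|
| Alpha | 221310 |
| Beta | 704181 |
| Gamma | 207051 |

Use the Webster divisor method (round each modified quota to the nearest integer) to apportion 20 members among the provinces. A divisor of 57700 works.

With modified divisor 57700: modified quotas Alpha 3.836, Beta 12.204, Gamma 3.588.
Rounding to the nearest integer: Alpha 4, Beta 12, Gamma 4 (total 20).

Alpha=4, Beta=12, Gamma=4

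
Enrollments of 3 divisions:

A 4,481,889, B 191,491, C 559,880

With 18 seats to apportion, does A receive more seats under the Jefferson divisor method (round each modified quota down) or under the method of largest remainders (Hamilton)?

Jefferson: A 16, B 0, C 2.
Hamilton: A 15, B 1, C 2.
A gets 16 under Jefferson and 15 under Hamilton.

Jefferson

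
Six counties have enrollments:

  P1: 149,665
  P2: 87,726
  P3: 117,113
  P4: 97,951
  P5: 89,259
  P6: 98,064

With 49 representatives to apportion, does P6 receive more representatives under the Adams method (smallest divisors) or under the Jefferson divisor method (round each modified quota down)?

Adams: P1 11, P2 7, P3 9, P4 7, P5 7, P6 8.
Jefferson: P1 12, P2 7, P3 9, P4 7, P5 7, P6 7.
P6 gets 8 under Adams and 7 under Jefferson.

Adams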